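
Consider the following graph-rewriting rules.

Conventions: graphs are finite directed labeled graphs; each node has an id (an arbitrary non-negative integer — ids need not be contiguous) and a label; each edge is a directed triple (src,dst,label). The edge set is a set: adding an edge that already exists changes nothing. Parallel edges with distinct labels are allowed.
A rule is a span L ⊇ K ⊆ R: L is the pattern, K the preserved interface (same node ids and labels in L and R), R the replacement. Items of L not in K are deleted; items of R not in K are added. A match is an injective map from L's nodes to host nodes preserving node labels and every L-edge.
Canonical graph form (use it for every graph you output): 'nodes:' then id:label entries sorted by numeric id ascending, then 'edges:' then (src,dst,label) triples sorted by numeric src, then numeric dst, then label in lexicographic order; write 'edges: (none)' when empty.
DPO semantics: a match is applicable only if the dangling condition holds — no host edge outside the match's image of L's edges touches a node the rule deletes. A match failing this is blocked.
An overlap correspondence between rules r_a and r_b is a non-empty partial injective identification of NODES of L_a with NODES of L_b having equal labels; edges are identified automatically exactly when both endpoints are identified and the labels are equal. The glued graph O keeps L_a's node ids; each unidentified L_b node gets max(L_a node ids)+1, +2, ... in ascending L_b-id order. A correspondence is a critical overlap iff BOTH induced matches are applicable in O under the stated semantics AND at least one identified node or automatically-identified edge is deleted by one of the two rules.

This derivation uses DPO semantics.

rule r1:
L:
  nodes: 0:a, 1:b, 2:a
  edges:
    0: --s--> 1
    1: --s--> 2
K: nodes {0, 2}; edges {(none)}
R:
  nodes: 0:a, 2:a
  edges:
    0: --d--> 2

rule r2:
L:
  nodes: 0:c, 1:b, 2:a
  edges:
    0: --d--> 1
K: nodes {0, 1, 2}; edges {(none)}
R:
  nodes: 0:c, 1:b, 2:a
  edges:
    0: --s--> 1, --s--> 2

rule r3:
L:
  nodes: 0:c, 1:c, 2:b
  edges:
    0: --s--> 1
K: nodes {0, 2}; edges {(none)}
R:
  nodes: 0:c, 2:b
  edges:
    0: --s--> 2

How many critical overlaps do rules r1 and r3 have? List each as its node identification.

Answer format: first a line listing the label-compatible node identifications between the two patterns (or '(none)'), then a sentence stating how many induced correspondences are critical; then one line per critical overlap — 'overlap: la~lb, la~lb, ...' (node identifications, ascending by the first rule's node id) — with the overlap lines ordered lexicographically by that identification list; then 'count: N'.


label-compatible node identifications between L(r1) and L(r3): 1~2
1 of the induced correspondences is a critical overlap of r1 and r3.
overlap: 1~2
count: 1


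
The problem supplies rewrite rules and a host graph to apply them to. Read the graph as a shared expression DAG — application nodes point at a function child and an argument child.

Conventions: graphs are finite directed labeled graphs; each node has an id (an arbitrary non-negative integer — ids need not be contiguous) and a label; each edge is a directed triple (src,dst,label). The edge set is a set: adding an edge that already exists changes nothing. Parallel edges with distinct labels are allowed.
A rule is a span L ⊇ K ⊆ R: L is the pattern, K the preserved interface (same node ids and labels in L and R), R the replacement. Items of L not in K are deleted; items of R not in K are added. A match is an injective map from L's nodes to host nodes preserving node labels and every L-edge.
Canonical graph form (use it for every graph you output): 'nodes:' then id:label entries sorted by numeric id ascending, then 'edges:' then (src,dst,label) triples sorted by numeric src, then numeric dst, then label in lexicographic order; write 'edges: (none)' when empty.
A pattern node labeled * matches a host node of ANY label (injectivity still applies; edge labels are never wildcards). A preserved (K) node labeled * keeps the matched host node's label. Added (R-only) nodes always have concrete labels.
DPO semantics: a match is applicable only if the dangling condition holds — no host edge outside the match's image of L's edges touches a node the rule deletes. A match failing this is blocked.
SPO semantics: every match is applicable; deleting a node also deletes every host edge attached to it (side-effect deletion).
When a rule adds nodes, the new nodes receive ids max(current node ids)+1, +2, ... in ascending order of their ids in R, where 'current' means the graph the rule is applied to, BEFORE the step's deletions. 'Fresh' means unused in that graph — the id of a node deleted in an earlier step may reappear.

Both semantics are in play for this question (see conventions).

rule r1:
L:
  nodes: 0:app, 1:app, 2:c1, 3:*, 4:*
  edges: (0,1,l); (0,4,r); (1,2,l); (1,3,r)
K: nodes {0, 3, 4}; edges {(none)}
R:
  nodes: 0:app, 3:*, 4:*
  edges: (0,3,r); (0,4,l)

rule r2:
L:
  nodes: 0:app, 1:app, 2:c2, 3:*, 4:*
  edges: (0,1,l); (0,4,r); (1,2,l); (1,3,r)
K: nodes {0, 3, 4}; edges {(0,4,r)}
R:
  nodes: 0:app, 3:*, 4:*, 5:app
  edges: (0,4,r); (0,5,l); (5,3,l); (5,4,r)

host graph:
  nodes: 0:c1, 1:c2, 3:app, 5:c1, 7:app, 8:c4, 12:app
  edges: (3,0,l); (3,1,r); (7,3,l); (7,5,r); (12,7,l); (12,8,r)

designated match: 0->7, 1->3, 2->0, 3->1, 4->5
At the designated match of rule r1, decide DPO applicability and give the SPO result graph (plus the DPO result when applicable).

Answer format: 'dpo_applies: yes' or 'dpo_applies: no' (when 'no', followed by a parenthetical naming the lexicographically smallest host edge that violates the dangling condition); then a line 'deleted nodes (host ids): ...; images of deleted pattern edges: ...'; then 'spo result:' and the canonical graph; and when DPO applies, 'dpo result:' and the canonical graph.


dpo_applies: yes
deleted nodes (host ids): 0, 3; images of deleted pattern edges: (3,0,l); (3,1,r); (7,3,l); (7,5,r)
spo result:
nodes: 1:c2, 5:c1, 7:app, 8:c4, 12:app
edges: (7,1,r); (7,5,l); (12,7,l); (12,8,r)
dpo result:
nodes: 1:c2, 5:c1, 7:app, 8:c4, 12:app
edges: (7,1,r); (7,5,l); (12,7,l); (12,8,r)


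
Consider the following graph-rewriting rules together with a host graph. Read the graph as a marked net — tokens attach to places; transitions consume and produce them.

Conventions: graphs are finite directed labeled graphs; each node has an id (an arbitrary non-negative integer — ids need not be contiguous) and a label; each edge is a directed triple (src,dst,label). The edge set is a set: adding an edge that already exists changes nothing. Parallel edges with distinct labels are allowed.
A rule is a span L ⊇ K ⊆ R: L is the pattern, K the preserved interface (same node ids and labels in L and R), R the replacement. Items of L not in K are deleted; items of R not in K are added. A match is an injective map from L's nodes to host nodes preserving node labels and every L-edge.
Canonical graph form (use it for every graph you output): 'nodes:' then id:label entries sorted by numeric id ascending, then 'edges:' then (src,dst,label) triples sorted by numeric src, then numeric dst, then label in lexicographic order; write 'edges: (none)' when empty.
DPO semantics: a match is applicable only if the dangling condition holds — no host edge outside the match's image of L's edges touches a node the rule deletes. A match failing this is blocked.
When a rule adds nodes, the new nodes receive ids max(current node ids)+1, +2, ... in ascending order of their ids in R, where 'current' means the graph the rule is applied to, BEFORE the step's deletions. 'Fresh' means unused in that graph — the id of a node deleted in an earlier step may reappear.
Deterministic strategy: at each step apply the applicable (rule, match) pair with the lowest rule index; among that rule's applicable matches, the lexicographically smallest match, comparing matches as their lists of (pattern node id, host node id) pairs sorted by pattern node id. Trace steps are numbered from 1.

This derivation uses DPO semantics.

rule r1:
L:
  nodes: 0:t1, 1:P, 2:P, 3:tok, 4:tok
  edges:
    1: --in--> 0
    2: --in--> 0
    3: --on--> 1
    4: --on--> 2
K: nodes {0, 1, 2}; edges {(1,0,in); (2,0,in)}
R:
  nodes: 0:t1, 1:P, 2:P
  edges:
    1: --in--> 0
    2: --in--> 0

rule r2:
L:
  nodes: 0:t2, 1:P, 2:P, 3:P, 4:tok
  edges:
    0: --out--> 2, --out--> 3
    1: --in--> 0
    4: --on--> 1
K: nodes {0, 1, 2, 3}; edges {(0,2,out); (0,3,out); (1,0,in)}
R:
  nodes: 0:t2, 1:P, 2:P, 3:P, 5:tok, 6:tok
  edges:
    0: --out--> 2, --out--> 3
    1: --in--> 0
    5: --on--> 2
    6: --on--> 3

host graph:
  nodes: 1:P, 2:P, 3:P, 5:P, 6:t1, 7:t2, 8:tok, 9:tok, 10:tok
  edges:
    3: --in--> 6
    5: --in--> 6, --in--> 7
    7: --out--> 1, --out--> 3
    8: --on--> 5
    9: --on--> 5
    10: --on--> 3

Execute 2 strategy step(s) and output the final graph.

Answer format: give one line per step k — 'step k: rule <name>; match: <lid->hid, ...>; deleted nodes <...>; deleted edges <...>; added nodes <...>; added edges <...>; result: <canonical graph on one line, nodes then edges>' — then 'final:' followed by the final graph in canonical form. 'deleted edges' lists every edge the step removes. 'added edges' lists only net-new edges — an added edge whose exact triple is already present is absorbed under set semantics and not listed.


step 1: rule r1; match: 0->6, 1->3, 2->5, 3->10, 4->8; deleted nodes 8, 10; deleted edges (8,5,on); (10,3,on); added nodes (none); added edges (none); result: nodes: 1:P, 2:P, 3:P, 5:P, 6:t1, 7:t2, 9:tok edges: (3,6,in); (5,6,in); (5,7,in); (7,1,out); (7,3,out); (9,5,on)
step 2: rule r2; match: 0->7, 1->5, 2->1, 3->3, 4->9; deleted nodes 9; deleted edges (9,5,on); added nodes 10, 11; added edges (10,1,on); (11,3,on); result: nodes: 1:P, 2:P, 3:P, 5:P, 6:t1, 7:t2, 10:tok, 11:tok edges: (3,6,in); (5,6,in); (5,7,in); (7,1,out); (7,3,out); (10,1,on); (11,3,on)
final:
nodes: 1:P, 2:P, 3:P, 5:P, 6:t1, 7:t2, 10:tok, 11:tok
edges: (3,6,in); (5,6,in); (5,7,in); (7,1,out); (7,3,out); (10,1,on); (11,3,on)


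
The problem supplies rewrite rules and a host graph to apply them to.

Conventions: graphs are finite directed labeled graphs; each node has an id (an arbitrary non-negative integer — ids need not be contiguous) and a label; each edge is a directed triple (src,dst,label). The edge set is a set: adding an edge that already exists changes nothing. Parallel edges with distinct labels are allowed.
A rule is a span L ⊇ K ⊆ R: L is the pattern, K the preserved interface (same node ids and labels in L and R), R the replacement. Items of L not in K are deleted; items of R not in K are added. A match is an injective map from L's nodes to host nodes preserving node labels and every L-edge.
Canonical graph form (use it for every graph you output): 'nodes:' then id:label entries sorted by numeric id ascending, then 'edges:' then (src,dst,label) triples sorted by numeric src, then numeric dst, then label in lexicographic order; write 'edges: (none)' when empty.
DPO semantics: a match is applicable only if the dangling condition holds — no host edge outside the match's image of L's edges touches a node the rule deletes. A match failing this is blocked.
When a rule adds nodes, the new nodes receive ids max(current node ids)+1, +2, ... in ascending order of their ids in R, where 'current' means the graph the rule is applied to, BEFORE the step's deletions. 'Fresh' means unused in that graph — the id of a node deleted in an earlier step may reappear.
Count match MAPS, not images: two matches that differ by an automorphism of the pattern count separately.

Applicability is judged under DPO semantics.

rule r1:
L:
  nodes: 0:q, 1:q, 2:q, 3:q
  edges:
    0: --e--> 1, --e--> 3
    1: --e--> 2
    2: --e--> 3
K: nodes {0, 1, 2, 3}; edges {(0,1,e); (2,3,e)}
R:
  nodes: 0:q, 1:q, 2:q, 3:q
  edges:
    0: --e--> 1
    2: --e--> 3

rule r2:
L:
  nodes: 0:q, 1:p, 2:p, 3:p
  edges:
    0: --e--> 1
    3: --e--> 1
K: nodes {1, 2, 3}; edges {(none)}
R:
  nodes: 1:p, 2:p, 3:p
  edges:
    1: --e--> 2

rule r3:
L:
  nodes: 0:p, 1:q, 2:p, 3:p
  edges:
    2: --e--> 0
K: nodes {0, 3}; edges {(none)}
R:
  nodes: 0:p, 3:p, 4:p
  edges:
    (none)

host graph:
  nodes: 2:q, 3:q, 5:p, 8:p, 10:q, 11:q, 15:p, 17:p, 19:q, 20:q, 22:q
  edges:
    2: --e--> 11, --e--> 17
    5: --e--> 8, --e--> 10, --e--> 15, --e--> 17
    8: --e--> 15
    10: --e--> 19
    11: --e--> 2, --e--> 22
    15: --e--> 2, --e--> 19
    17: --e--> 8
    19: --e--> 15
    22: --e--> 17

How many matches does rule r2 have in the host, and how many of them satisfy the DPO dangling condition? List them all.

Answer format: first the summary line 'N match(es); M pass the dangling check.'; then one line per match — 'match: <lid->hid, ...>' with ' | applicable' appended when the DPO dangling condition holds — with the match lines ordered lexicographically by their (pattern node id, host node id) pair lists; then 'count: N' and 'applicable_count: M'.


8 match(es); 0 pass the dangling check.
match: 0->2, 1->17, 2->8, 3->5
match: 0->2, 1->17, 2->15, 3->5
match: 0->19, 1->15, 2->5, 3->8
match: 0->19, 1->15, 2->8, 3->5
match: 0->19, 1->15, 2->17, 3->5
match: 0->19, 1->15, 2->17, 3->8
match: 0->22, 1->17, 2->8, 3->5
match: 0->22, 1->17, 2->15, 3->5
count: 8
applicable_count: 0


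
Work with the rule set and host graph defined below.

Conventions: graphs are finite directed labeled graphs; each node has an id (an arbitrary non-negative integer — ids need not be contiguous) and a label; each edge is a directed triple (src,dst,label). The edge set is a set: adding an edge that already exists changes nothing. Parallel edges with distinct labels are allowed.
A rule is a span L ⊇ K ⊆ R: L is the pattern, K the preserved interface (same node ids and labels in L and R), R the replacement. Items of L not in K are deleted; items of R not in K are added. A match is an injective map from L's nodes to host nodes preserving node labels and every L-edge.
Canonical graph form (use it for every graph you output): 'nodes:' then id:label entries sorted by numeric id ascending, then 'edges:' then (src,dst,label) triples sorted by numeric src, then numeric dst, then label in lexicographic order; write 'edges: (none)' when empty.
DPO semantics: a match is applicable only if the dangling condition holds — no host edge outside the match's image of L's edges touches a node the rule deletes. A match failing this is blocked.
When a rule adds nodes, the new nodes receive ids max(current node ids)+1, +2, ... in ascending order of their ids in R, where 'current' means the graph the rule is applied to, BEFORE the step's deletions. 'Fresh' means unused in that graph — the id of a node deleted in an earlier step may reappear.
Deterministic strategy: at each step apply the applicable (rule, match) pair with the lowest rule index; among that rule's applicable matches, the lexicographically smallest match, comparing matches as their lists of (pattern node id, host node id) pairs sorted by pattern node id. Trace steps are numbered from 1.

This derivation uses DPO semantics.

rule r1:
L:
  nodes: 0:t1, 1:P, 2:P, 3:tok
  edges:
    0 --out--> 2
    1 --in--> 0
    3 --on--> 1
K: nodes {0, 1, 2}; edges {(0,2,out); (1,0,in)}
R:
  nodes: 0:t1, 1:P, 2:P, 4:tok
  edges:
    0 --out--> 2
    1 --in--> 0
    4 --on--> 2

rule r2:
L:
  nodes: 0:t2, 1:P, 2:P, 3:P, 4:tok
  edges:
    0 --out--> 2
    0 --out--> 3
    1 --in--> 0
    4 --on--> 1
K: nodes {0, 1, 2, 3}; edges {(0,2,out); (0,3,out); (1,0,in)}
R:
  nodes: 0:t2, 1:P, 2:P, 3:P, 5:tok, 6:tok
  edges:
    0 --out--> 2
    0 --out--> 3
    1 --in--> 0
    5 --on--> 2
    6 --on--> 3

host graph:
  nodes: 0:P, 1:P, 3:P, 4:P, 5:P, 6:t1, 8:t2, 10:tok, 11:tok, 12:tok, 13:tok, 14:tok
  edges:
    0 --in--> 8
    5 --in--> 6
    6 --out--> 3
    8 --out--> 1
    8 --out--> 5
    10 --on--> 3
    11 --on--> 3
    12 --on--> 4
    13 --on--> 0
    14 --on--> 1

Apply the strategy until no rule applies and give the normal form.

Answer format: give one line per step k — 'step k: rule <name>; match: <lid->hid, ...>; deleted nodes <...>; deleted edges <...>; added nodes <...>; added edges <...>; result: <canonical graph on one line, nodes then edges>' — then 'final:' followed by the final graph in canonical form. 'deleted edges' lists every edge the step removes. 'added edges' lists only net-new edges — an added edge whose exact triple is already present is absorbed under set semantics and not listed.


step 1: rule r2; match: 0->8, 1->0, 2->1, 3->5, 4->13; deleted nodes 13; deleted edges (13,0,on); added nodes 15, 16; added edges (15,1,on); (16,5,on); result: nodes: 0:P, 1:P, 3:P, 4:P, 5:P, 6:t1, 8:t2, 10:tok, 11:tok, 12:tok, 14:tok, 15:tok, 16:tok edges: (0,8,in); (5,6,in); (6,3,out); (8,1,out); (8,5,out); (10,3,on); (11,3,on); (12,4,on); (14,1,on); (15,1,on); (16,5,on)
step 2: rule r1; match: 0->6, 1->5, 2->3, 3->16; deleted nodes 16; deleted edges (16,5,on); added nodes 17; added edges (17,3,on); result: nodes: 0:P, 1:P, 3:P, 4:P, 5:P, 6:t1, 8:t2, 10:tok, 11:tok, 12:tok, 14:tok, 15:tok, 17:tok edges: (0,8,in); (5,6,in); (6,3,out); (8,1,out); (8,5,out); (10,3,on); (11,3,on); (12,4,on); (14,1,on); (15,1,on); (17,3,on)
final:
nodes: 0:P, 1:P, 3:P, 4:P, 5:P, 6:t1, 8:t2, 10:tok, 11:tok, 12:tok, 14:tok, 15:tok, 17:tok
edges: (0,8,in); (5,6,in); (6,3,out); (8,1,out); (8,5,out); (10,3,on); (11,3,on); (12,4,on); (14,1,on); (15,1,on); (17,3,on)


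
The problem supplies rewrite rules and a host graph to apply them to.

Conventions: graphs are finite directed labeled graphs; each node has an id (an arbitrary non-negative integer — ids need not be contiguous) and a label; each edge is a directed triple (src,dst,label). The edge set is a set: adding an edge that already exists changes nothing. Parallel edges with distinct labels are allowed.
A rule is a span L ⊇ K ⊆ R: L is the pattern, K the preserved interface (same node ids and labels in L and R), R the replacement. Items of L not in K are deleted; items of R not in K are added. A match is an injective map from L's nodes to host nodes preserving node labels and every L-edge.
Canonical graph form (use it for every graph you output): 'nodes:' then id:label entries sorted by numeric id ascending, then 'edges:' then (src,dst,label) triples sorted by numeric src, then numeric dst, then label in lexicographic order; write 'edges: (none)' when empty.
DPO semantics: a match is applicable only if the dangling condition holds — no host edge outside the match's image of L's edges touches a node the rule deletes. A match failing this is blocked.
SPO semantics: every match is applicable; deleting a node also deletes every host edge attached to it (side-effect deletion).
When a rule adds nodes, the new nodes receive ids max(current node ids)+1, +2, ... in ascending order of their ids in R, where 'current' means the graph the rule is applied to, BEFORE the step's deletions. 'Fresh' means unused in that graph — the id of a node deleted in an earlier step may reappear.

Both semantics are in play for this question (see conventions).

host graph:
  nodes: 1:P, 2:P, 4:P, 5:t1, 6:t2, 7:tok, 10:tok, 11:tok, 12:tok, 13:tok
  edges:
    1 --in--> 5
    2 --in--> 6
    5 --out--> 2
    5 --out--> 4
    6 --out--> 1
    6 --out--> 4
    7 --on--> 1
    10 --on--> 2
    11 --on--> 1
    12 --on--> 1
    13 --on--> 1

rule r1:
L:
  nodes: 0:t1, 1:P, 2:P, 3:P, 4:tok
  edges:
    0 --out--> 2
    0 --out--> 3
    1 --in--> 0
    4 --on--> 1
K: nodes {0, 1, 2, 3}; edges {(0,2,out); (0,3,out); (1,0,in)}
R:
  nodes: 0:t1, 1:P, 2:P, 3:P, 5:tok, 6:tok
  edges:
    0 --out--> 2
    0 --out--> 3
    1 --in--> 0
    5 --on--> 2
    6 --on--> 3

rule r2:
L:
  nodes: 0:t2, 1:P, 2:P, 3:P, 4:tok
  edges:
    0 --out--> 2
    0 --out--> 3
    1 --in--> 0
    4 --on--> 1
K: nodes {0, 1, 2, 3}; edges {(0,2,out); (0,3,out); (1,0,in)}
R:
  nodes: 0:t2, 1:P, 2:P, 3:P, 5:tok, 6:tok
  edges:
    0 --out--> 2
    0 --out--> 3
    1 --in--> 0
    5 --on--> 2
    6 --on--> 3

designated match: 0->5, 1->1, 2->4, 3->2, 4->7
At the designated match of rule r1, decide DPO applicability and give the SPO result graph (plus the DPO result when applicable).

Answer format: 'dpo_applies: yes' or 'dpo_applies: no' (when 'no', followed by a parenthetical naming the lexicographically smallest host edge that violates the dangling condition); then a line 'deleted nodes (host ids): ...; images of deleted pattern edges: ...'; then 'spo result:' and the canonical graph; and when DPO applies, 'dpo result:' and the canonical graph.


dpo_applies: yes
deleted nodes (host ids): 7; images of deleted pattern edges: (7,1,on)
spo result:
nodes: 1:P, 2:P, 4:P, 5:t1, 6:t2, 10:tok, 11:tok, 12:tok, 13:tok, 14:tok, 15:tok
edges: (1,5,in); (2,6,in); (5,2,out); (5,4,out); (6,1,out); (6,4,out); (10,2,on); (11,1,on); (12,1,on); (13,1,on); (14,4,on); (15,2,on)
dpo result:
nodes: 1:P, 2:P, 4:P, 5:t1, 6:t2, 10:tok, 11:tok, 12:tok, 13:tok, 14:tok, 15:tok
edges: (1,5,in); (2,6,in); (5,2,out); (5,4,out); (6,1,out); (6,4,out); (10,2,on); (11,1,on); (12,1,on); (13,1,on); (14,4,on); (15,2,on)


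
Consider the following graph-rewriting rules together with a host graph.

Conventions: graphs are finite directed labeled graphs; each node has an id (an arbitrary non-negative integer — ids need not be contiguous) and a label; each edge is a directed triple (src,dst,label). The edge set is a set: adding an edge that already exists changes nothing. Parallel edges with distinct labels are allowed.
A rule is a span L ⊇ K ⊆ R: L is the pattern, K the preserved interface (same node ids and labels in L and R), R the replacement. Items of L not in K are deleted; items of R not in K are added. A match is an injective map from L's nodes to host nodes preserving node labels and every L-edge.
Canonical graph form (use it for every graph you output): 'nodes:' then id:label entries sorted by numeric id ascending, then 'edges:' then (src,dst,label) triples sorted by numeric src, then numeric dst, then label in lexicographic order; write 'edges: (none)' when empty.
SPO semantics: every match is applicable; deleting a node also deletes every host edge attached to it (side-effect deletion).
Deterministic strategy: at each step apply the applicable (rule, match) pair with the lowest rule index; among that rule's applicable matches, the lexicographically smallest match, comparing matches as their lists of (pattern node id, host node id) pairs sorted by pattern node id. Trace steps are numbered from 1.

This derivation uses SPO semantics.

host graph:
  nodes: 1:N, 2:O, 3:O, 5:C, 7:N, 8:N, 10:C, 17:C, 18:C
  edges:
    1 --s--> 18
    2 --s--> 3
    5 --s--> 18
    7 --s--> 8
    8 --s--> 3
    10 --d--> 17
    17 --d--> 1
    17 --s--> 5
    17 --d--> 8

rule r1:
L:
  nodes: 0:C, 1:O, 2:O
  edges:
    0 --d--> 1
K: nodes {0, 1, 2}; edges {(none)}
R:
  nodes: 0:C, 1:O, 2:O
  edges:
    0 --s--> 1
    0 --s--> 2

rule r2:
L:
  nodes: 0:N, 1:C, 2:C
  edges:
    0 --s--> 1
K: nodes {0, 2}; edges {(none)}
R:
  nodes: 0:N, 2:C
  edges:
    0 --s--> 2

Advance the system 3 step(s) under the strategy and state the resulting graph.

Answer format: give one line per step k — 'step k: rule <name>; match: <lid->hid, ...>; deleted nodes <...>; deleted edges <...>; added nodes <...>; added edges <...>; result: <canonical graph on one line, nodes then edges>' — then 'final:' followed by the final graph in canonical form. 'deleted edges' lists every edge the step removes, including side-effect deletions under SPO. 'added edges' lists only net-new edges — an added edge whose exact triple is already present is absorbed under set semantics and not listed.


step 1: rule r2; match: 0->1, 1->18, 2->5; deleted nodes 18; deleted edges (1,18,s); (5,18,s); added nodes (none); added edges (1,5,s); result: nodes: 1:N, 2:O, 3:O, 5:C, 7:N, 8:N, 10:C, 17:C edges: (1,5,s); (2,3,s); (7,8,s); (8,3,s); (10,17,d); (17,1,d); (17,5,s); (17,8,d)
step 2: rule r2; match: 0->1, 1->5, 2->10; deleted nodes 5; deleted edges (1,5,s); (17,5,s); added nodes (none); added edges (1,10,s); result: nodes: 1:N, 2:O, 3:O, 7:N, 8:N, 10:C, 17:C edges: (1,10,s); (2,3,s); (7,8,s); (8,3,s); (10,17,d); (17,1,d); (17,8,d)
step 3: rule r2; match: 0->1, 1->10, 2->17; deleted nodes 10; deleted edges (1,10,s); (10,17,d); added nodes (none); added edges (1,17,s); result: nodes: 1:N, 2:O, 3:O, 7:N, 8:N, 17:C edges: (1,17,s); (2,3,s); (7,8,s); (8,3,s); (17,1,d); (17,8,d)
final:
nodes: 1:N, 2:O, 3:O, 7:N, 8:N, 17:C
edges: (1,17,s); (2,3,s); (7,8,s); (8,3,s); (17,1,d); (17,8,d)


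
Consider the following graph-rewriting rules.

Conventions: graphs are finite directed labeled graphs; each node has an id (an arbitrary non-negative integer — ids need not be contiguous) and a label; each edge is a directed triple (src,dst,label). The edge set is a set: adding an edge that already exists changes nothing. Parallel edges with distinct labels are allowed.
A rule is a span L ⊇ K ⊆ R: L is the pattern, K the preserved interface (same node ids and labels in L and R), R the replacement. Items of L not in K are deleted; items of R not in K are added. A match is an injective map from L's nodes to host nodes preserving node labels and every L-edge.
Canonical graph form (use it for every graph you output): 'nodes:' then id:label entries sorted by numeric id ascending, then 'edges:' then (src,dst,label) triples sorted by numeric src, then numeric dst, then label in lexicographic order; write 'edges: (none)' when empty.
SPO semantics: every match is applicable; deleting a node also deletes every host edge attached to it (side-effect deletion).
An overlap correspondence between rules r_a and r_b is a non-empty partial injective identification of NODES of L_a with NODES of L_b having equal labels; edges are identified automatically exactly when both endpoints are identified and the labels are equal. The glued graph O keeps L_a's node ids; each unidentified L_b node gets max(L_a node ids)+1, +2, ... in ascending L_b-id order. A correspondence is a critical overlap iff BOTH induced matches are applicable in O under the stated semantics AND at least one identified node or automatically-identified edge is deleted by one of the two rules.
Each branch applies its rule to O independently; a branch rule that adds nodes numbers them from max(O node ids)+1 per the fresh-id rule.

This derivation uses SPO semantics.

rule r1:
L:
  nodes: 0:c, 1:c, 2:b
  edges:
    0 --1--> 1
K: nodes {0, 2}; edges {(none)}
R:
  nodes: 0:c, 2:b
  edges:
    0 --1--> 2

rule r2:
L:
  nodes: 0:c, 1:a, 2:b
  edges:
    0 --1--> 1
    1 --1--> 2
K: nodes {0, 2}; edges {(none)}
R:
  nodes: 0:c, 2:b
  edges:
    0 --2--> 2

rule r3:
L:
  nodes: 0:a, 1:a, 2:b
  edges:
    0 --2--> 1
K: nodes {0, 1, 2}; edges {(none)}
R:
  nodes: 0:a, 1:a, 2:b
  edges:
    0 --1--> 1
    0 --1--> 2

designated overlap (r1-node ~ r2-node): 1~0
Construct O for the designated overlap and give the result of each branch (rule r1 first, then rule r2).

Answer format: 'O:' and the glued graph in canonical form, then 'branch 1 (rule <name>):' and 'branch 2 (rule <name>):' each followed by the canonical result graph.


O:
nodes: 0:c, 1:c, 2:b, 3:a, 4:b
edges: (0,1,1); (1,3,1); (3,4,1)
branch 1 (rule r1):
nodes: 0:c, 2:b, 3:a, 4:b
edges: (0,2,1); (3,4,1)
branch 2 (rule r2):
nodes: 0:c, 1:c, 2:b, 4:b
edges: (0,1,1); (1,4,2)


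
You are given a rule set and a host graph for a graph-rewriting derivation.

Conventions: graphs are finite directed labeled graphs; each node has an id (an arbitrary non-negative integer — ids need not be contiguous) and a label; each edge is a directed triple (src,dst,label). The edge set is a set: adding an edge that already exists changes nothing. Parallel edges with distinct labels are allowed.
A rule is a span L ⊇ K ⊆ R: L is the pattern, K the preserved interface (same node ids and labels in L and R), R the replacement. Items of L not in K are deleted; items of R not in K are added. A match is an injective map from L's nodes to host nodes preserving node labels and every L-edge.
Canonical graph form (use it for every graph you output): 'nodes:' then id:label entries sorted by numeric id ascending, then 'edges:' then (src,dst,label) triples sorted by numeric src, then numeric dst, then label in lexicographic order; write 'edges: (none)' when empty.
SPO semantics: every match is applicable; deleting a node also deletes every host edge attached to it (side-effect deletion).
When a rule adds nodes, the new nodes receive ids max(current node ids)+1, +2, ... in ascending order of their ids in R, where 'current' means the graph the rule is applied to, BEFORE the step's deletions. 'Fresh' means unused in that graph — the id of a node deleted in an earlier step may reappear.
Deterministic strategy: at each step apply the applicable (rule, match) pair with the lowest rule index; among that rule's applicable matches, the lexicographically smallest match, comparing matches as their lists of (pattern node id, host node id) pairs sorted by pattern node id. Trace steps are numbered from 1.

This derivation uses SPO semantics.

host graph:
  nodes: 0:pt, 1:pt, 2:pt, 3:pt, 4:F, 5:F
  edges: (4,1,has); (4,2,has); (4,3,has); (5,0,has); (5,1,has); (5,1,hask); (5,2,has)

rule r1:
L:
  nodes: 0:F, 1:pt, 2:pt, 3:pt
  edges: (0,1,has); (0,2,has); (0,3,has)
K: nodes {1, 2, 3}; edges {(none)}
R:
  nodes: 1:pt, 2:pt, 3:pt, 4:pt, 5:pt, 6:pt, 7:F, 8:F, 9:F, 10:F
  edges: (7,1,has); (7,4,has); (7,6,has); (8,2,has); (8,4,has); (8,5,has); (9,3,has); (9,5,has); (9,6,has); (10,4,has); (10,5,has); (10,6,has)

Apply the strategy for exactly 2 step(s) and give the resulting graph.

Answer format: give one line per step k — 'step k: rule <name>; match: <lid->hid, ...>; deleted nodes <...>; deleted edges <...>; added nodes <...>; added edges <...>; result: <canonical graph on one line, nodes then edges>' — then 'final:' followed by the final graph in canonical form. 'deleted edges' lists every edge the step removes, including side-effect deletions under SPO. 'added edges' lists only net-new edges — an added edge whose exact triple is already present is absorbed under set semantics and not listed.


step 1: rule r1; match: 0->4, 1->1, 2->2, 3->3; deleted nodes 4; deleted edges (4,1,has); (4,2,has); (4,3,has); added nodes 6, 7, 8, 9, 10, 11, 12; added edges (9,1,has); (9,6,has); (9,8,has); (10,2,has); (10,6,has); (10,7,has); (11,3,has); (11,7,has); (11,8,has); (12,6,has); (12,7,has); (12,8,has); result: nodes: 0:pt, 1:pt, 2:pt, 3:pt, 5:F, 6:pt, 7:pt, 8:pt, 9:F, 10:F, 11:F, 12:F edges: (5,0,has); (5,1,has); (5,1,hask); (5,2,has); (9,1,has); (9,6,has); (9,8,has); (10,2,has); (10,6,has); (10,7,has); (11,3,has); (11,7,has); (11,8,has); (12,6,has); (12,7,has); (12,8,has)
step 2: rule r1; match: 0->5, 1->0, 2->1, 3->2; deleted nodes 5; deleted edges (5,0,has); (5,1,has); (5,1,hask); (5,2,has); added nodes 13, 14, 15, 16, 17, 18, 19; added edges (16,0,has); (16,13,has); (16,15,has); (17,1,has); (17,13,has); (17,14,has); (18,2,has); (18,14,has); (18,15,has); (19,13,has); (19,14,has); (19,15,has); result: nodes: 0:pt, 1:pt, 2:pt, 3:pt, 6:pt, 7:pt, 8:pt, 9:F, 10:F, 11:F, 12:F, 13:pt, 14:pt, 15:pt, 16:F, 17:F, 18:F, 19:F edges: (9,1,has); (9,6,has); (9,8,has); (10,2,has); (10,6,has); (10,7,has); (11,3,has); (11,7,has); (11,8,has); (12,6,has); (12,7,has); (12,8,has); (16,0,has); (16,13,has); (16,15,has); (17,1,has); (17,13,has); (17,14,has); (18,2,has); (18,14,has); (18,15,has); (19,13,has); (19,14,has); (19,15,has)
final:
nodes: 0:pt, 1:pt, 2:pt, 3:pt, 6:pt, 7:pt, 8:pt, 9:F, 10:F, 11:F, 12:F, 13:pt, 14:pt, 15:pt, 16:F, 17:F, 18:F, 19:F
edges: (9,1,has); (9,6,has); (9,8,has); (10,2,has); (10,6,has); (10,7,has); (11,3,has); (11,7,has); (11,8,has); (12,6,has); (12,7,has); (12,8,has); (16,0,has); (16,13,has); (16,15,has); (17,1,has); (17,13,has); (17,14,has); (18,2,has); (18,14,has); (18,15,has); (19,13,has); (19,14,has); (19,15,has)


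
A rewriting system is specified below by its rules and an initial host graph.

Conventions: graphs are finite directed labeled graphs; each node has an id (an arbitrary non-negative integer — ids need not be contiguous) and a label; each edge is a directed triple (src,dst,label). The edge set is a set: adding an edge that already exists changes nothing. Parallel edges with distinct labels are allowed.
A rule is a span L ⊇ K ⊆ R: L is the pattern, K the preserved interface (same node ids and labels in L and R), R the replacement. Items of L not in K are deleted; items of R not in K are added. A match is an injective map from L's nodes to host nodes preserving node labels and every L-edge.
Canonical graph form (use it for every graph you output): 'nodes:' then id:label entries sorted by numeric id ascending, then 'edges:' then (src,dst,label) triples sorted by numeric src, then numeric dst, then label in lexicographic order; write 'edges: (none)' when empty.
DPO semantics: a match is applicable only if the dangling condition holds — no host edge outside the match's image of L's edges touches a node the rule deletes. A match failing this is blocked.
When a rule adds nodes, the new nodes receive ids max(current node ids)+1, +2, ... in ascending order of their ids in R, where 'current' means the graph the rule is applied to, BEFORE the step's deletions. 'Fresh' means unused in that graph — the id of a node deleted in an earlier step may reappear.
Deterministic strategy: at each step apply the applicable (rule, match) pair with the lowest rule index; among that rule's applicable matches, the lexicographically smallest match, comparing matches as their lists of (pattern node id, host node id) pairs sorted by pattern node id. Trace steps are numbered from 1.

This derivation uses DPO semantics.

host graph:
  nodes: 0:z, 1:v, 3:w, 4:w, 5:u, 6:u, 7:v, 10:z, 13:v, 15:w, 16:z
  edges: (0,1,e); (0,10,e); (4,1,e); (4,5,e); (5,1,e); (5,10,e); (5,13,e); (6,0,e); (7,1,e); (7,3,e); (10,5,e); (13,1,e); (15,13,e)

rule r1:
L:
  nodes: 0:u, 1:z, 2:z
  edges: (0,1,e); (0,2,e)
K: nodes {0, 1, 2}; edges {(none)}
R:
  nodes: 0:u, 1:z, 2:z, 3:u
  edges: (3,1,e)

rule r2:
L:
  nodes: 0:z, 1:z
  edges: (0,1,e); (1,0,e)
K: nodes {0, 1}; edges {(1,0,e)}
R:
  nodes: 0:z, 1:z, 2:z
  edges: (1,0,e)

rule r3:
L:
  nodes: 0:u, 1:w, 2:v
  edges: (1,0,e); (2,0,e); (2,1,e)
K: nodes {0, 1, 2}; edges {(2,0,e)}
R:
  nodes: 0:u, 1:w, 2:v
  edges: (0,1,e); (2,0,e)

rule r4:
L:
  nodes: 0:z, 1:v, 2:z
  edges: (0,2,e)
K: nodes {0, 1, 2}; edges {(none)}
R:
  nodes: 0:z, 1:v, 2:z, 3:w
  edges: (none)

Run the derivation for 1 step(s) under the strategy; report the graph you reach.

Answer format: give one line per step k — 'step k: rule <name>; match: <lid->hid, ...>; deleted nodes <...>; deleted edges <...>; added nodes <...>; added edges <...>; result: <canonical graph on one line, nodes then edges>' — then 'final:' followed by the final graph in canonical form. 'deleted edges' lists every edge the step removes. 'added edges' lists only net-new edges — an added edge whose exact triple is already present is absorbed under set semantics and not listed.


step 1: rule r4; match: 0->0, 1->1, 2->10; deleted nodes (none); deleted edges (0,10,e); added nodes 17; added edges (none); result: nodes: 0:z, 1:v, 3:w, 4:w, 5:u, 6:u, 7:v, 10:z, 13:v, 15:w, 16:z, 17:w edges: (0,1,e); (4,1,e); (4,5,e); (5,1,e); (5,10,e); (5,13,e); (6,0,e); (7,1,e); (7,3,e); (10,5,e); (13,1,e); (15,13,e)
final:
nodes: 0:z, 1:v, 3:w, 4:w, 5:u, 6:u, 7:v, 10:z, 13:v, 15:w, 16:z, 17:w
edges: (0,1,e); (4,1,e); (4,5,e); (5,1,e); (5,10,e); (5,13,e); (6,0,e); (7,1,e); (7,3,e); (10,5,e); (13,1,e); (15,13,e)


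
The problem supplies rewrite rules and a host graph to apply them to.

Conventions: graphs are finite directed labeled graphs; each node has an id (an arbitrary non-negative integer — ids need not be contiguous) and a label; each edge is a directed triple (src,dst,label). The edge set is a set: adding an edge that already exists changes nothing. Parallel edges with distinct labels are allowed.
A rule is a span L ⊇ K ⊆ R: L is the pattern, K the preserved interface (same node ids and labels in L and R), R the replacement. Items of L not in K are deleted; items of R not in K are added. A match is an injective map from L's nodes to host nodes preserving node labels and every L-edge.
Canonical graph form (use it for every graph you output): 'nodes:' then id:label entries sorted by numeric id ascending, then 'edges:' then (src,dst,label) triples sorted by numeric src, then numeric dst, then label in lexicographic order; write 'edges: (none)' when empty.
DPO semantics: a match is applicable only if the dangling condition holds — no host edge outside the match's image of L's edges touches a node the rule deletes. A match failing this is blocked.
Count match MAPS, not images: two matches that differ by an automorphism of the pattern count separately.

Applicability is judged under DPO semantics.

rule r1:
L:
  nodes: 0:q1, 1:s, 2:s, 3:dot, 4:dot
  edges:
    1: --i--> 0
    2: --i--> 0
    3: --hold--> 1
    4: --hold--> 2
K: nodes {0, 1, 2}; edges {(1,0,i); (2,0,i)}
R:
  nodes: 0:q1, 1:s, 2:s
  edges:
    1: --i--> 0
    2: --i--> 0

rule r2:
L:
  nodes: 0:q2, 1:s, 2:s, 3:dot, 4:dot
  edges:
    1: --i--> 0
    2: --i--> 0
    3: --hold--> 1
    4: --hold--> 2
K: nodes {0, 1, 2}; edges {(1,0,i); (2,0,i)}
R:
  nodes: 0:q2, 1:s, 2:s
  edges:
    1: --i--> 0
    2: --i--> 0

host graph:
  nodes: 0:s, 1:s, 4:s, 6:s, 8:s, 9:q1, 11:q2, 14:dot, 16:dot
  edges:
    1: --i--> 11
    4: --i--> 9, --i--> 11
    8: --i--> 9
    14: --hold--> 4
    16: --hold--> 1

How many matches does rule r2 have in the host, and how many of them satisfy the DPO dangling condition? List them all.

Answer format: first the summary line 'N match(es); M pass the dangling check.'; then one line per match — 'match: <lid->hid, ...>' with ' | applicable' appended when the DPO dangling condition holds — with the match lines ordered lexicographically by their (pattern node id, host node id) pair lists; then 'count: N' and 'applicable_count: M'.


2 match(es); 2 pass the dangling check.
match: 0->11, 1->1, 2->4, 3->16, 4->14 | applicable
match: 0->11, 1->4, 2->1, 3->14, 4->16 | applicable
count: 2
applicable_count: 2


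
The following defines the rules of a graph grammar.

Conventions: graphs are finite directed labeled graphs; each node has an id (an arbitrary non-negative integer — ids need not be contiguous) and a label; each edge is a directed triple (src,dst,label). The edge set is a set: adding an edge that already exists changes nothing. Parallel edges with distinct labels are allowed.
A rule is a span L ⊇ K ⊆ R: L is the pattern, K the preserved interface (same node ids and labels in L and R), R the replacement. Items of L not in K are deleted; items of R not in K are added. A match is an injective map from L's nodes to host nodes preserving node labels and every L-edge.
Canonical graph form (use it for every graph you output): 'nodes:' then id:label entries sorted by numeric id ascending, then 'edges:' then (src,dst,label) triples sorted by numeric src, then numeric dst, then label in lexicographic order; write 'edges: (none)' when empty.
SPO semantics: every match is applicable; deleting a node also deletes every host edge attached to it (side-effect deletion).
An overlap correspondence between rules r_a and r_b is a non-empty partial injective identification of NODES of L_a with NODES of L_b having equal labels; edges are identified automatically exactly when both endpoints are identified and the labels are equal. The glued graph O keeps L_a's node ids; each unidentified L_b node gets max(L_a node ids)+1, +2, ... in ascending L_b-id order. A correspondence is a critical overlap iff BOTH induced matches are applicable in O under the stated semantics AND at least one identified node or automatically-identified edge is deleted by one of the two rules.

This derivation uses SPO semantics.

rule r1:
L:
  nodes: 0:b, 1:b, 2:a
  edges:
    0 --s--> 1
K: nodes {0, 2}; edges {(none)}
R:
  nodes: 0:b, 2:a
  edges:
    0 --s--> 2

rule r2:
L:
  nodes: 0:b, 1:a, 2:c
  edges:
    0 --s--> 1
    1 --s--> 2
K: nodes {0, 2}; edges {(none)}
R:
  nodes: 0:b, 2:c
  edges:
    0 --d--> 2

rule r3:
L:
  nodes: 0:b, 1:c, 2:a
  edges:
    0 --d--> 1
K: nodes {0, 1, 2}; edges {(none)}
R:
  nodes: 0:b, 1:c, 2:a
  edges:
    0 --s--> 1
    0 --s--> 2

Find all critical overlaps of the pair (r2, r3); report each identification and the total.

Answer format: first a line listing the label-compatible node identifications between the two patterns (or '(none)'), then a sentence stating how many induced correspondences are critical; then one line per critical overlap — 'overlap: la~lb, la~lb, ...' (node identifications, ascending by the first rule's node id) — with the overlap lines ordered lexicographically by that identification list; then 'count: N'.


label-compatible node identifications between L(r2) and L(r3): 0~0, 1~2, 2~1
4 of the induced correspondences are critical overlaps of r2 and r3.
overlap: 0~0, 1~2
overlap: 0~0, 1~2, 2~1
overlap: 1~2
overlap: 1~2, 2~1
count: 4
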